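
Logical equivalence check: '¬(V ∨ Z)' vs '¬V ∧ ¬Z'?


Expression 1: ¬(V ∨ Z)
Expression 2: ¬V ∧ ¬Z
Truth table (V Z | Expr1 Expr2):
  T T |   F     F
  T F |   F     F
  F T |   F     F
  F F |   T     T
All 4 rows agree, so the expressions are logically equivalent.

Yes


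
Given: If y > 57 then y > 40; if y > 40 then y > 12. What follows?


Hypothetical syllogism: P → Q, Q → R ⊢ P → R
Premise 1: y > 57 → y > 40
Premise 2: y > 40 → y > 12
Chain the implications: the middle term (y > 40) links the two.
Conclusion: If y > 57, then y > 12.

If y > 57, then y > 12.


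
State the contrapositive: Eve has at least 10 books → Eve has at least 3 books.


Original: If Eve has at least 10 books, then Eve has at least 3 books
Contrapositive: If ¬Q, then ¬P
Negate Q: not (Eve has at least 3 books)
Negate P: not (Eve has at least 10 books)

If not (Eve has at least 3 books), then not (Eve has at least 10 books).


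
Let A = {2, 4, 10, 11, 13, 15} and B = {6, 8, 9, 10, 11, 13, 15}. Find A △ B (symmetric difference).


A = {2, 4, 10, 11, 13, 15}
B = {6, 8, 9, 10, 11, 13, 15}
Operation: symmetric difference
In A only: [2, 4], in B only: [6, 8, 9]

{2, 4, 6, 8, 9}


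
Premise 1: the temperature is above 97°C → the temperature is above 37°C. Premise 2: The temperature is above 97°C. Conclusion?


Modus ponens: P → Q, P ⊢ Q
P: the temperature is above 97°C
Q: the temperature is above 37°C
We have P → Q and P is true.
By modus ponens, Q must be true.

The temperature is above 37°C


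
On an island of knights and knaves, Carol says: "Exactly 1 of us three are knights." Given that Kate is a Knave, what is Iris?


Carol claims exactly 1 knights among Carol, Kate, Iris.
Given: Kate is a Knave.

Case 1: Carol is a Knight (tells truth)
  Then exactly 1 of the three are knights.
  Counting Carol, Kate: 1 knight(s) so far. Need 0 more → Iris = Knave.
Case 2: Carol is a Knave (lies)
  Then the count is NOT 1.
  If Iris = Knight, count = 1 = 1 → claim would be true, contradicts lie.
  If Iris = Knave, count = 0 ≠ 1 → lie confirmed ✓

Iris is a Knave.

Knave


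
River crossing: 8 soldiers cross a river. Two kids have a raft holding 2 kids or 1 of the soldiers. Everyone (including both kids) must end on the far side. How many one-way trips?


Per crossing of one of the soldiers: kids→, one←, one of the soldiers→, one← = 4 trips
8 × 4 = 32, + 1 final kids→ = 33
Minimum trips = 33

33


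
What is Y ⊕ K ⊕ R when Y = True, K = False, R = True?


Y = True, K = False, R = True
Step 1: Y ⊕ K = True XOR False = True
Step 2: True ⊕ R = True XOR True = False
XOR is true when an odd number of operands are true.

False


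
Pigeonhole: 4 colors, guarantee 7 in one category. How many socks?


Pigeonhole: to guarantee k in one of n categories, need (k-1)×n + 1.
k = 7, n = 4
Minimum = (7-1) × 4 + 1 = 6 × 4 + 1

25


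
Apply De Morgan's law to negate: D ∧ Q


De Morgan's law: ¬(P ∧ Q) ≡ ¬P ∨ ¬Q
¬(D ∧ Q) = ¬D ∨ ¬Q

¬D ∨ ¬Q


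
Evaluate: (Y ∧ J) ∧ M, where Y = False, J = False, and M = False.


Y = False, J = False, M = False
Step 1: Y ∧ J = False AND False = False
Step 2: False ∧ M = False AND False = False
AND is true only when ALL operands are true.

False


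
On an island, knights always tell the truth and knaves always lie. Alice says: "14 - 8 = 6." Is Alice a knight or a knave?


Statement: "14 - 8 = 6."
Actual: 14 - 8 = 6
Claimed: 6
Statement is TRUE → Alice tells the truth → Knight

Knight


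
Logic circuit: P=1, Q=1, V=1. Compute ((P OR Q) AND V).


P OR Q = 1|1 = 1
1 AND 1 = 1

1


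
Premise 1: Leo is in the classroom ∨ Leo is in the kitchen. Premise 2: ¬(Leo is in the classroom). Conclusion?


Disjunctive syllogism: P ∨ Q, ¬P ⊢ Q
Disjunction: Leo is in the classroom ∨ Leo is in the kitchen
We know it is not the case that Leo is in the classroom.
By disjunctive syllogism, the other disjunct must be true.

Leo is in the kitchen


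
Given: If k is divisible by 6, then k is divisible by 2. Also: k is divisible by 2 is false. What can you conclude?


Modus tollens: P → Q, ¬Q ⊢ ¬P
P: k is divisible by 6
Q: k is divisible by 2
We have P → Q and Q is false.
By modus tollens, P must be false.

It is not the case that k is divisible by 6


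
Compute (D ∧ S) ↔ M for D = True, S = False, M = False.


D = True, S = False, M = False
Step 1: D ∧ S = True AND False = False
Step 2: (False) ↔ M: true when both sides have same truth value.
Result: False ↔ False = True

True


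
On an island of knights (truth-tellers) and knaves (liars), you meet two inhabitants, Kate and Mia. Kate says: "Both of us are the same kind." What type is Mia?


Kate says: "Both of us are the same kind."
Case 1: Kate is a Knight (truth-teller)
  Statement is true → they ARE the same → Mia is also a Knight
Case 2: Kate is a Knave (liar)
  Statement is false → they are NOT the same → Mia is a Knight
In both cases, Mia is a Knight.

Knight


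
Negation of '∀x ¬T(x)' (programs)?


Original: ∀x ¬T(x)
Rule: ¬∀→∃, ¬∃→∀, negate predicate.
Negation: ∃x T(x)

∃x T(x)


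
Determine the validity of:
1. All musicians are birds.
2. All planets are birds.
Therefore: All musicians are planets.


Premise 1: All musicians are birds.
Premise 2: All planets are birds.
Conclusion: All musicians are planets.
Fallacy: undistributed middle. birds is predicate in both.
Counterexample: musicians and planets could be disjoint subsets of birds.

Invalid


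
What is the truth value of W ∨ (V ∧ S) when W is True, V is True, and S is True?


W = True, V = True, S = True
Step 1: V ∧ S = True AND True = True
Step 2: W ∨ True = True OR True = True
AND evaluated first (higher precedence); then OR applied.

True


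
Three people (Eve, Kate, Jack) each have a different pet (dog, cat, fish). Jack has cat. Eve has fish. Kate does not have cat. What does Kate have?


From clues:
  Jack → cat
  Eve → fish
By elimination, Kate gets the remaining.

dog


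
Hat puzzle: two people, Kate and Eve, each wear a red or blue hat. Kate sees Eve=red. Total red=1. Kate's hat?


Total red = 1, Eve = red
Red accounted for: 1
Remaining for Kate: 0
Kate's hat is blue.

blue


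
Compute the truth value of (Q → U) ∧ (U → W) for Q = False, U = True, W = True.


Q = False, U = True, W = True
Step 1: Q → U is false only when Q=True and U=False. Result: True
Step 2: U → W is false only when U=True and W=False. Result: True
Step 3: True ∧ True = True

True


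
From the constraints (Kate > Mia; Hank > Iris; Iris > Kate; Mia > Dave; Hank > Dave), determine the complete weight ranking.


Constraints: Kate > Mia; Hank > Iris; Iris > Kate; Mia > Dave; Hank > Dave
Method: at each step, the next-highest is the one remaining person who never appears on the smaller side of a constraint between remaining people.
  Step 1: remaining {Hank, Kate, Mia, Iris, Dave}; on the smaller side: {Kate, Mia, Iris, Dave} → Hank is next (Hank > Iris; Hank > Dave).
  Step 2: remaining {Kate, Mia, Iris, Dave}; on the smaller side: {Kate, Mia, Dave} → Iris is next (Iris > Kate).
  Step 3: remaining {Kate, Mia, Dave}; on the smaller side: {Mia, Dave} → Kate is next (Kate > Mia).
  Step 4: remaining {Mia, Dave}; on the smaller side: {Dave} → Mia is next (Mia > Dave).
  Step 5: only Dave remains → lowest.
Final ranking (highest to lowest):

Hank > Iris > Kate > Mia > Dave


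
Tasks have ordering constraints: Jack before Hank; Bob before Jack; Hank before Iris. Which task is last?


Constraints: Jack before Hank; Bob before Jack; Hank before Iris
The last task can have nothing scheduled after it, so it must never appear on the left of a 'before'.
Tasks appearing before some other task: Jack, Bob, Hank.
The only task not in that list is Iris → it is last.

Iris


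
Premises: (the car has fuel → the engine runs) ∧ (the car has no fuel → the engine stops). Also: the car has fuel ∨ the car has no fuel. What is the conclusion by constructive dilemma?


Constructive dilemma: (P → Q) ∧ (R → S), P ∨ R ⊢ Q ∨ S
Premise 1: the car has fuel → the engine runs
Premise 2: the car has no fuel → the engine stops
Premise 3: the car has fuel ∨ the car has no fuel
Case 1: Assuming the car has fuel, then by Premise 1, the engine runs.
Case 2: Assuming the car has no fuel, then by Premise 2, the engine stops.
Since one of the car has fuel or the car has no fuel must hold, we get the engine runs or the engine stops.

The engine runs or the engine stops.


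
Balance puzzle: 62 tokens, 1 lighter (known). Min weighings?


Each weighing has 3 outcomes (left heavy / balance / right heavy), so k weighings distinguish at most 3^k cases; splitting into three near-equal groups achieves this.
Need 3^k ≥ 62: 3^3 = 27 < 62 ≤ 3^4 = 81
k = ⌈log₃(62)⌉ = 4

4


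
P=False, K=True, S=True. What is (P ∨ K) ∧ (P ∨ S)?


P = False, K = True, S = True
Expression: (P ∨ K) ∧ (P ∨ S)
Step 1: P ∨ K = False OR True = True
Step 2: P ∨ S = False OR True = True
Step 3: (True) ∧ (True) = True AND True = True

True


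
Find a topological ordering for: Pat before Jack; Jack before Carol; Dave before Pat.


Constraints: Pat before Jack; Jack before Carol; Dave before Pat
Method: repeatedly schedule the remaining task that has no remaining task required before it.
  Step 1: remaining {Dave, Jack, Carol, Pat}; every task except Dave still has a predecessor pending → schedule Dave.
  Step 2: remaining {Jack, Carol, Pat}; every task except Pat still has a predecessor pending → schedule Pat.
  Step 3: remaining {Jack, Carol}; every task except Jack still has a predecessor pending → schedule Jack.
  Step 4: only Carol remains → schedule Carol.
Resulting order:

Dave → Pat → Jack → Carol


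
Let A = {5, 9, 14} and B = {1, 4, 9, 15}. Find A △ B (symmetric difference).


A = {5, 9, 14}
B = {1, 4, 9, 15}
Operation: symmetric difference
In A only: [5, 14], in B only: [1, 4, 15]

{1, 4, 5, 14, 15}


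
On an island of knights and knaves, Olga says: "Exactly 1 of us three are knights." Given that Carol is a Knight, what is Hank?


Olga claims exactly 1 knights among Olga, Carol, Hank.
Given: Carol is a Knight.

Case 1: Olga is a Knight (tells truth)
  Then exactly 1 of the three are knights.
  Counting Olga, Carol: 2 knight(s) so far. Need -1 more → impossible.
Case 2: Olga is a Knave (lies)
  Then the count is NOT 1.
  If Hank = Knave, count = 1 = 1 → claim would be true, contradicts lie.
  If Hank = Knight, count = 2 ≠ 1 → lie confirmed ✓

Hank is a Knight.

Knight


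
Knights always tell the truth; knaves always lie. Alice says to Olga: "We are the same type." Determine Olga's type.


Alice says: "We are the same type."
Case 1: Alice is a Knight (truth-teller)
  Statement is true → they ARE the same → Olga is also a Knight
Case 2: Alice is a Knave (liar)
  Statement is false → they are NOT the same → Olga is a Knight
In both cases, Olga is a Knight.

Knight


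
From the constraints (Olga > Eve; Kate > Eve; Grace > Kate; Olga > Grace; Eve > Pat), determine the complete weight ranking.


Constraints: Olga > Eve; Kate > Eve; Grace > Kate; Olga > Grace; Eve > Pat
Method: at each step, the next-highest is the one remaining person who never appears on the smaller side of a constraint between remaining people.
  Step 1: remaining {Kate, Olga, Pat, Grace, Eve}; on the smaller side: {Kate, Pat, Grace, Eve} → Olga is next (Olga > Eve; Olga > Grace).
  Step 2: remaining {Kate, Pat, Grace, Eve}; on the smaller side: {Kate, Pat, Eve} → Grace is next (Grace > Kate).
  Step 3: remaining {Kate, Pat, Eve}; on the smaller side: {Pat, Eve} → Kate is next (Kate > Eve).
  Step 4: remaining {Pat, Eve}; on the smaller side: {Pat} → Eve is next (Eve > Pat).
  Step 5: only Pat remains → lowest.
Final ranking (highest to lowest):

Olga > Grace > Kate > Eve > Pat


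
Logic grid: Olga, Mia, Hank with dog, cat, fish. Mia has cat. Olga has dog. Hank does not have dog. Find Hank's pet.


From clues:
  Mia → cat
  Olga → dog
By elimination, Hank gets the remaining.

fish


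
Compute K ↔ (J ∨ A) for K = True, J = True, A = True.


K = True, J = True, A = True
Step 1: J ∨ A = True OR True = True
Step 2: K ↔ (True): true when both sides have same truth value.
Result: True ↔ True = True

True


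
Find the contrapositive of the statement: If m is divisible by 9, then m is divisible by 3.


Original: If m is divisible by 9, then m is divisible by 3
Contrapositive: If ¬Q, then ¬P
Negate Q: not (m is divisible by 3)
Negate P: not (m is divisible by 9)

If not (m is divisible by 3), then not (m is divisible by 9).


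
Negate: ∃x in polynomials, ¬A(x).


Original: ∃x ¬A(x)
Rule: ¬∀→∃, ¬∃→∀, negate predicate.
Negation: ∀x A(x)

∀x A(x)


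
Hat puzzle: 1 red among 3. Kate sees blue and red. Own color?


Total red = 1, seen red = 1
Own red = 1 - 1 = 0
Kate's hat is blue.

blue


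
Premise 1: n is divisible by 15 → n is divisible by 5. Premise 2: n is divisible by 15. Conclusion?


Modus ponens: P → Q, P ⊢ Q
P: n is divisible by 15
Q: n is divisible by 5
We have P → Q and P is true.
By modus ponens, Q must be true.

n is divisible by 5


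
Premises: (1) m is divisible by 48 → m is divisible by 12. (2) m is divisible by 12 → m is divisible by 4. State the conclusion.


Hypothetical syllogism: P → Q, Q → R ⊢ P → R
Premise 1: m is divisible by 48 → m is divisible by 12
Premise 2: m is divisible by 12 → m is divisible by 4
Chain the implications: the middle term (m is divisible by 12) links the two.
Conclusion: If m is divisible by 48, then m is divisible by 4.

If m is divisible by 48, then m is divisible by 4.


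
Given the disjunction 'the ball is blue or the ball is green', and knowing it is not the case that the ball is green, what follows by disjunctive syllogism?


Disjunctive syllogism: P ∨ Q, ¬P ⊢ Q
Disjunction: the ball is blue ∨ the ball is green
We know it is not the case that the ball is green.
By disjunctive syllogism, the other disjunct must be true.

The ball is blue


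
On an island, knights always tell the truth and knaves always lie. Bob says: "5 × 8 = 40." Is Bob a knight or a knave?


Statement: "5 × 8 = 40."
Actual: 5 × 8 = 40
Claimed: 40
Statement is TRUE → Bob tells the truth → Knight

Knight


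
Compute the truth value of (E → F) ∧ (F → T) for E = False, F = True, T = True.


E = False, F = True, T = True
Step 1: E → F is false only when E=True and F=False. Result: True
Step 2: F → T is false only when F=True and T=False. Result: True
Step 3: True ∧ True = True

True


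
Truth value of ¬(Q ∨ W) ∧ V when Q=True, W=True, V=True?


Q = True, W = True, V = True
Expression: ¬(Q ∨ W) ∧ V
Step 1: Q ∨ W = True OR True = True
Step 2: ¬(Q ∨ W) = NOT True = False
Step 3: (False) ∧ V = False AND True = False

False


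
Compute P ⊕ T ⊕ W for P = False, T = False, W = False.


P = False, T = False, W = False
Step 1: P ⊕ T = False XOR False = False
Step 2: False ⊕ W = False XOR False = False
XOR is true when an odd number of operands are true.

False


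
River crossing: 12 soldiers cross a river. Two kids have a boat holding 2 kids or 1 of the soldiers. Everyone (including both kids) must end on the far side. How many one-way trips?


Per crossing of one of the soldiers: kids→, one←, one of the soldiers→, one← = 4 trips
12 × 4 = 48, + 1 final kids→ = 49
Minimum trips = 49

49


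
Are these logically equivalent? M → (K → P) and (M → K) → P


Expression 1: M → (K → P)
Expression 2: (M → K) → P
Truth table (M K P | Expr1 Expr2):
  T T T |   T     T
  T T F |   F     F
  T F T |   T     T
  T F F |   T     T
  F T T |   T     T
  F T F |   T     F   ← differ
  F F T |   T     T
  F F F |   T     F   ← differ
Counterexample: M=F, K=T, P=F gives Expr1 = T but Expr2 = F, so the expressions are NOT logically equivalent.

No


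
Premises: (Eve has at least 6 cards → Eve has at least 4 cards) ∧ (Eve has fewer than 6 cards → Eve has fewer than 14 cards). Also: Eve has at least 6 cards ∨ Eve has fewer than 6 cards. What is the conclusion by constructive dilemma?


Constructive dilemma: (P → Q) ∧ (R → S), P ∨ R ⊢ Q ∨ S
Premise 1: Eve has at least 6 cards → Eve has at least 4 cards
Premise 2: Eve has fewer than 6 cards → Eve has fewer than 14 cards
Premise 3: Eve has at least 6 cards ∨ Eve has fewer than 6 cards
Case 1: Assuming Eve has at least 6 cards, then by Premise 1, Eve has at least 4 cards.
Case 2: Assuming Eve has fewer than 6 cards, then by Premise 2, Eve has fewer than 14 cards.
Since one of Eve has at least 6 cards or Eve has fewer than 6 cards must hold, we get Eve has at least 4 cards or Eve has fewer than 14 cards.

Eve has at least 4 cards or Eve has fewer than 14 cards.


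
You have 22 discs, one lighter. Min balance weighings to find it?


Each weighing has 3 outcomes (left heavy / balance / right heavy), so k weighings distinguish at most 3^k cases; splitting into three near-equal groups achieves this.
Need 3^k ≥ 22: 3^2 = 9 < 22 ≤ 3^3 = 27
k = ⌈log₃(22)⌉ = 3

3


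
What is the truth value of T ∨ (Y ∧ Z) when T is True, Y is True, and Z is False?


T = True, Y = True, Z = False
Step 1: Y ∧ Z = True AND False = False
Step 2: T ∨ False = True OR False = True
AND evaluated first (higher precedence); then OR applied.

True


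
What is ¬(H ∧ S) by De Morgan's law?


De Morgan's law: ¬(P ∧ Q) ≡ ¬P ∨ ¬Q
¬(H ∧ S) = ¬H ∨ ¬S

¬H ∨ ¬S


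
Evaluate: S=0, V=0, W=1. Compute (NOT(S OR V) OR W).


S OR V = 0
NOT(0) = 1
1 OR 1 = 1

1


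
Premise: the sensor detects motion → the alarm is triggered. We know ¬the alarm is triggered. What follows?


Modus tollens: P → Q, ¬Q ⊢ ¬P
P: the sensor detects motion
Q: the alarm is triggered
We have P → Q and Q is false.
By modus tollens, P must be false.

It is not the case that the sensor detects motion


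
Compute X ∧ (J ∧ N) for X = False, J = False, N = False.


X = False, J = False, N = False
Step 1: J ∧ N = False AND False = False
Step 2: X ∧ False = False AND False = False
AND is true only when ALL operands are true.

False


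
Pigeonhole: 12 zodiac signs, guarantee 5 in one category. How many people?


Pigeonhole: to guarantee k in one of n categories, need (k-1)×n + 1.
k = 5, n = 12
Minimum = (5-1) × 12 + 1 = 4 × 12 + 1

49


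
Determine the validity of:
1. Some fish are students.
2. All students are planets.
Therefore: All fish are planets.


Premise 1: Some fish are students.
Premise 2: All students are planets.
Conclusion: All fish are planets.
Fallacy: illicit minor. The minor term (fish) is distributed in the conclusion ('All fish ...') but undistributed in its premise ('Some fish are students' doesn't cover all fish).
Only 'Some fish are planets' follows, not 'All'.

Invalid


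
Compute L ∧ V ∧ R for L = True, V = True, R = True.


L = True, V = True, R = True
Step 1: L ∧ V = True AND True = True
Step 2: (True) ∧ R = (True) AND True = True
AND is true only when ALL operands are true.

True


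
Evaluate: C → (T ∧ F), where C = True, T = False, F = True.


C = True, T = False, F = True
Step 1: T ∧ F = False AND True = False
Step 2: C → (False): false only when C=True and consequent=False.
Result: False

False


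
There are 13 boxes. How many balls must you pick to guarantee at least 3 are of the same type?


Pigeonhole: to guarantee k in one of n categories, need (k-1)×n + 1.
k = 3, n = 13
Minimum = (3-1) × 13 + 1 = 2 × 13 + 1

27


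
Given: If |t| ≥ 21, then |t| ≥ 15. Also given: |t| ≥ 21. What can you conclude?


Modus ponens: P → Q, P ⊢ Q
P: |t| ≥ 21
Q: |t| ≥ 15
We have P → Q and P is true.
By modus ponens, Q must be true.

|t| ≥ 15


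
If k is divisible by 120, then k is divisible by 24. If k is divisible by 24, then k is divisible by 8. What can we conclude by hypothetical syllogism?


Hypothetical syllogism: P → Q, Q → R ⊢ P → R
Premise 1: k is divisible by 120 → k is divisible by 24
Premise 2: k is divisible by 24 → k is divisible by 8
Chain the implications: the middle term (k is divisible by 24) links the two.
Conclusion: If k is divisible by 120, then k is divisible by 8.

If k is divisible by 120, then k is divisible by 8.


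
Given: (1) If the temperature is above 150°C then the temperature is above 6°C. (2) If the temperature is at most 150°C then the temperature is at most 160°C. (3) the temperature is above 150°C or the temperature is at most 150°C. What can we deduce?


Constructive dilemma: (P → Q) ∧ (R → S), P ∨ R ⊢ Q ∨ S
Premise 1: the temperature is above 150°C → the temperature is above 6°C
Premise 2: the temperature is at most 150°C → the temperature is at most 160°C
Premise 3: the temperature is above 150°C ∨ the temperature is at most 150°C
Case 1: Assuming the temperature is above 150°C, then by Premise 1, the temperature is above 6°C.
Case 2: Assuming the temperature is at most 150°C, then by Premise 2, the temperature is at most 160°C.
Since one of the temperature is above 150°C or the temperature is at most 150°C must hold, we get the temperature is above 6°C or the temperature is at most 160°C.

The temperature is above 6°C or the temperature is at most 160°C.


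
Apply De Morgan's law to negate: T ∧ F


De Morgan's law: ¬(P ∧ Q) ≡ ¬P ∨ ¬Q
¬(T ∧ F) = ¬T ∨ ¬F

¬T ∨ ¬F


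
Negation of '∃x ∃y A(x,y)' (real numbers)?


Original: ∃x ∃y A(x,y)
Rule: ¬∀→∃, ¬∃→∀, negate predicate.
Negation: ∀x ∀y ¬A(x,y)

∀x ∀y ¬A(x,y)


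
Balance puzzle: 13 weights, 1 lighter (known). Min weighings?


Each weighing has 3 outcomes (left heavy / balance / right heavy), so k weighings distinguish at most 3^k cases; splitting into three near-equal groups achieves this.
Need 3^k ≥ 13: 3^2 = 9 < 13 ≤ 3^3 = 27
k = ⌈log₃(13)⌉ = 3

3


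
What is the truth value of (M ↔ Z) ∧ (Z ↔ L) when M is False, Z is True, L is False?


M = False, Z = True, L = False
Step 1: M ↔ Z is true when M and Z have the same value. Result: False
Step 2: Z ↔ L is true when Z and L have the same value. Result: False
Step 3: False ∧ False = False

False


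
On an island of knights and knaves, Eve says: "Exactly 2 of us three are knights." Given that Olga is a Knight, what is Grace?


Eve claims exactly 2 knights among Eve, Olga, Grace.
Given: Olga is a Knight.

Case 1: Eve is a Knight (tells truth)
  Then exactly 2 of the three are knights.
  Counting Eve, Olga: 2 knight(s) so far. Need 0 more → Grace = Knave.
Case 2: Eve is a Knave (lies)
  Then the count is NOT 2.
  If Grace = Knight, count = 2 = 2 → claim would be true, contradicts lie.
  If Grace = Knave, count = 1 ≠ 2 → lie confirmed ✓

Grace is a Knave.

Knave


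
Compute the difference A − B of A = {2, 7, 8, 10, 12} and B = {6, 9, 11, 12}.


A = {2, 7, 8, 10, 12}
B = {6, 9, 11, 12}
Operation: difference A − B
In A but not B: 2, 7, 8, 10

{2, 7, 8, 10}


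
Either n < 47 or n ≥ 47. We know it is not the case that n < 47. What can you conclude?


Disjunctive syllogism: P ∨ Q, ¬P ⊢ Q
Disjunction: n < 47 ∨ n ≥ 47
We know it is not the case that n < 47.
By disjunctive syllogism, the other disjunct must be true.

n ≥ 47


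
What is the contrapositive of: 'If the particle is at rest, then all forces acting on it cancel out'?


Original: If the particle is at rest, then all forces acting on it cancel out
Contrapositive: If ¬Q, then ¬P
Negate Q: not (all forces acting on it cancel out)
Negate P: not (the particle is at rest)

If not (all forces acting on it cancel out), then not (the particle is at rest).


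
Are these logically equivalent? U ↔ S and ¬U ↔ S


Expression 1: U ↔ S
Expression 2: ¬U ↔ S
Truth table (U S | Expr1 Expr2):
  T T |   T     F   ← differ
  T F |   F     T   ← differ
  F T |   F     T   ← differ
  F F |   T     F   ← differ
Counterexample: U=T, S=T gives Expr1 = T but Expr2 = F, so the expressions are NOT logically equivalent.

No


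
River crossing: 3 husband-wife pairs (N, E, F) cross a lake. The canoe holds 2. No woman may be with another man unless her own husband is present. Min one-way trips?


Label couples N, E, F (H = husband, W = wife).
Counting alone: 6 people, the canoe carries 2 and someone must bring it back, so each round trip nets at most +1 on the far side until the last crossing → at least 9 trips. The jealousy constraint makes 9 impossible; the shortest valid schedule has 11:
1. WN+WE →  (far: WN,WE; near: HN,HE,HF,WF)
2. WN ←       (far: WE; near: HN,HE,HF,WN,WF)
3. WN+WF →  (far: WN,WE,WF; near: HN,HE,HF)
4. WN ←       (far: WE,WF; near: HN,HE,HF,WN)
5. HE+HF →  (far: HE,WE,HF,WF; near: HN,WN)
6. HE+WE ←  (far: HF,WF; near: HN,WN,HE,WE)
7. HN+HE →  (far: HN,HE,HF,WF; near: WN,WE)
8. WF ←       (far: HN,HE,HF; near: WN,WE,WF)
9. WN+WE →  (far: HN,WN,HE,WE,HF; near: WF)
10. HF ←      (far: HN,WN,HE,WE; near: HF,WF)
11. HF+WF → (far: all six; near: empty)
In every state each wife is either with her husband or with no other man.
Minimum trips = 11

11


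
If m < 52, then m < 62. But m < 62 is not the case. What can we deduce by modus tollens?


Modus tollens: P → Q, ¬Q ⊢ ¬P
P: m < 52
Q: m < 62
We have P → Q and Q is false.
By modus tollens, P must be false.

It is not the case that m < 52


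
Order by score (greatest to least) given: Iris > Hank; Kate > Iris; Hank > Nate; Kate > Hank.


Constraints: Iris > Hank; Kate > Iris; Hank > Nate; Kate > Hank
Method: at each step, the next-highest is the one remaining person who never appears on the smaller side of a constraint between remaining people.
  Step 1: remaining {Nate, Hank, Kate, Iris}; on the smaller side: {Nate, Hank, Iris} → Kate is next (Kate > Iris; Kate > Hank).
  Step 2: remaining {Nate, Hank, Iris}; on the smaller side: {Nate, Hank} → Iris is next (Iris > Hank).
  Step 3: remaining {Nate, Hank}; on the smaller side: {Nate} → Hank is next (Hank > Nate).
  Step 4: only Nate remains → lowest.
Final ranking (highest to lowest):

Kate > Iris > Hank > Nate


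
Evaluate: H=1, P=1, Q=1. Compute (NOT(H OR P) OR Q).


H OR P = 1
NOT(1) = 0
0 OR 1 = 1

1


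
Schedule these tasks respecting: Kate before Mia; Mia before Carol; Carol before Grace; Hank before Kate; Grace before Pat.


Constraints: Kate before Mia; Mia before Carol; Carol before Grace; Hank before Kate; Grace before Pat
Method: repeatedly schedule the remaining task that has no remaining task required before it.
  Step 1: remaining {Pat, Kate, Carol, Mia, Grace, Hank}; every task except Hank still has a predecessor pending → schedule Hank.
  Step 2: remaining {Pat, Kate, Carol, Mia, Grace}; every task except Kate still has a predecessor pending → schedule Kate.
  Step 3: remaining {Pat, Carol, Mia, Grace}; every task except Mia still has a predecessor pending → schedule Mia.
  Step 4: remaining {Pat, Carol, Grace}; every task except Carol still has a predecessor pending → schedule Carol.
  Step 5: remaining {Pat, Grace}; every task except Grace still has a predecessor pending → schedule Grace.
  Step 6: only Pat remains → schedule Pat.
Resulting order:

Hank → Kate → Mia → Carol → Grace → Pat


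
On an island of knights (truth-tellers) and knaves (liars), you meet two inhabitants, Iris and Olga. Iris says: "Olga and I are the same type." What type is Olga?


Iris says: "Olga and I are the same type."
Case 1: Iris is a Knight (truth-teller)
  Statement is true → they ARE the same → Olga is also a Knight
Case 2: Iris is a Knave (liar)
  Statement is false → they are NOT the same → Olga is a Knight
In both cases, Olga is a Knight.

Knight


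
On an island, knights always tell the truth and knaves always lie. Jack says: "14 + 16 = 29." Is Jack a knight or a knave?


Statement: "14 + 16 = 29."
Actual: 14 + 16 = 30
Claimed: 29
Statement is FALSE → Jack lies → Knave

Knave


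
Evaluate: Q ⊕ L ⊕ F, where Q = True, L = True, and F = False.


Q = True, L = True, F = False
Step 1: Q ⊕ L = True XOR True = False
Step 2: False ⊕ F = False XOR False = False
XOR is true when an odd number of operands are true.

False


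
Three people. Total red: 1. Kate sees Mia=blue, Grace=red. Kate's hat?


Total red = 1, seen red = 1
Own red = 1 - 1 = 0
Kate's hat is blue.

blue


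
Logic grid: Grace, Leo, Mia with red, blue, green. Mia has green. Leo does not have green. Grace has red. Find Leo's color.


From clues:
  Mia → green
  Grace → red
By elimination, Leo gets the remaining.

blue


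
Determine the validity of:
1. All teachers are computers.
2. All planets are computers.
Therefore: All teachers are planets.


Premise 1: All teachers are computers.
Premise 2: All planets are computers.
Conclusion: All teachers are planets.
Fallacy: undistributed middle. computers is predicate in both.
Counterexample: teachers and planets could be disjoint subsets of computers.

Invalid


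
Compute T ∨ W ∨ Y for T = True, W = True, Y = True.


T = True, W = True, Y = True
Step 1: T ∨ W = True OR True = True
Step 2: True ∨ Y = True OR True = True
OR is true when at least one operand is true.

True


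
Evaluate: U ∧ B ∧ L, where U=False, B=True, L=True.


U = False, B = True, L = True
Expression: U ∧ B ∧ L
Step 1: U ∧ B = False AND True = False
Step 2: (False) ∧ L = False AND True = False

False


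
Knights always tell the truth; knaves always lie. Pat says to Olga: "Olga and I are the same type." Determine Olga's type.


Pat says: "Olga and I are the same type."
Case 1: Pat is a Knight (truth-teller)
  Statement is true → they ARE the same → Olga is also a Knight
Case 2: Pat is a Knave (liar)
  Statement is false → they are NOT the same → Olga is a Knight
In both cases, Olga is a Knight.

Knight


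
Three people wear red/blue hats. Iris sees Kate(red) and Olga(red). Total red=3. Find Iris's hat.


Total red = 3, seen red = 2
Own red = 3 - 2 = 1
Iris's hat is red.

red


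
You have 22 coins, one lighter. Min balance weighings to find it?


Each weighing has 3 outcomes (left heavy / balance / right heavy), so k weighings distinguish at most 3^k cases; splitting into three near-equal groups achieves this.
Need 3^k ≥ 22: 3^2 = 9 < 22 ≤ 3^3 = 27
k = ⌈log₃(22)⌉ = 3

3


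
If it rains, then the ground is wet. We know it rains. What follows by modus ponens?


Modus ponens: P → Q, P ⊢ Q
P: it rains
Q: the ground is wet
We have P → Q and P is true.
By modus ponens, Q must be true.

The ground is wet


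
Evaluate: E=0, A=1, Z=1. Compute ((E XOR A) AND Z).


E XOR A = 0^1 = 1
1 AND 1 = 1

1


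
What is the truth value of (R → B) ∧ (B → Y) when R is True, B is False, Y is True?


R = True, B = False, Y = True
Step 1: R → B is false only when R=True and B=False. Result: False
Step 2: B → Y is false only when B=True and Y=False. Result: True
Step 3: False ∧ True = False

False


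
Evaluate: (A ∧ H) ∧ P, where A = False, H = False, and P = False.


A = False, H = False, P = False
Step 1: A ∧ H = False AND False = False
Step 2: False ∧ P = False AND False = False
AND is true only when ALL operands are true.

False


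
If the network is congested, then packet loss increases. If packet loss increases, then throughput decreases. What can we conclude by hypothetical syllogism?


Hypothetical syllogism: P → Q, Q → R ⊢ P → R
Premise 1: the network is congested → packet loss increases
Premise 2: packet loss increases → throughput decreases
Chain the implications: the middle term (packet loss increases) links the two.
Conclusion: If the network is congested, then throughput decreases.

If the network is congested, then throughput decreases.


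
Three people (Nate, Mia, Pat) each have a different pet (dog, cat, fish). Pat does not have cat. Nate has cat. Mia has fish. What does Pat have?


From clues:
  Mia → fish
  Nate → cat
By elimination, Pat gets the remaining.

dog


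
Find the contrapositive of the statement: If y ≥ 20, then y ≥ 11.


Original: If y ≥ 20, then y ≥ 11
Contrapositive: If ¬Q, then ¬P
Negate Q: not (y ≥ 11)
Negate P: not (y ≥ 20)

If not (y ≥ 11), then not (y ≥ 20).


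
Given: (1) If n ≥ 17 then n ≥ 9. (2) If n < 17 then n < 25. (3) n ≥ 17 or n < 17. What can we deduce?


Constructive dilemma: (P → Q) ∧ (R → S), P ∨ R ⊢ Q ∨ S
Premise 1: n ≥ 17 → n ≥ 9
Premise 2: n < 17 → n < 25
Premise 3: n ≥ 17 ∨ n < 17
Case 1: Assuming n ≥ 17, then by Premise 1, n ≥ 9.
Case 2: Assuming n < 17, then by Premise 2, n < 25.
Since one of n ≥ 17 or n < 17 must hold, we get n ≥ 9 or n < 25.

n ≥ 9 or n < 25.


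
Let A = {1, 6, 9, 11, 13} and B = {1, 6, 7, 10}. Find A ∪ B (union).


A = {1, 6, 9, 11, 13}
B = {1, 6, 7, 10}
Operation: union
All elements combined: 1, 6, 7, 9, 10, 11, 13

{1, 6, 7, 9, 10, 11, 13}


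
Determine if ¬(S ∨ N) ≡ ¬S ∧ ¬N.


Expression 1: ¬(S ∨ N)
Expression 2: ¬S ∧ ¬N
Truth table (S N | Expr1 Expr2):
  T T |   F     F
  T F |   F     F
  F T |   F     F
  F F |   T     T
All 4 rows agree, so the expressions are logically equivalent.

Yes


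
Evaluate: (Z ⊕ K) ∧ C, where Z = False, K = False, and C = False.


Z = False, K = False, C = False
Step 1: Z ⊕ K = False XOR False = False
Step 2: False ∧ C = False AND False = False
XOR true when exactly one of Z,K is true; then AND with C.

False


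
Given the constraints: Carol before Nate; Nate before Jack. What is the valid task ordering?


Constraints: Carol before Nate; Nate before Jack
Method: repeatedly schedule the remaining task that has no remaining task required before it.
  Step 1: remaining {Nate, Carol, Jack}; every task except Carol still has a predecessor pending → schedule Carol.
  Step 2: remaining {Nate, Jack}; every task except Nate still has a predecessor pending → schedule Nate.
  Step 3: only Jack remains → schedule Jack.
Resulting order:

Carol → Nate → Jack


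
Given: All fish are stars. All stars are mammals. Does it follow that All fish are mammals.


Premise 1: All fish are stars.
Premise 2: All stars are mammals.
Conclusion: All fish are mammals.
Barbara syllogism (AAA-1): All A are B, All B are C → All A are C.
Middle term (stars) distributed in premise 2.

Valid


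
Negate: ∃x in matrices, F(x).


Original: ∃x F(x)
Rule: ¬∀→∃, ¬∃→∀, negate predicate.
Negation: ∀x ¬F(x)

∀x ¬F(x)


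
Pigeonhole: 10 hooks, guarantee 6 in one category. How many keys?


Pigeonhole: to guarantee k in one of n categories, need (k-1)×n + 1.
k = 6, n = 10
Minimum = (6-1) × 10 + 1 = 5 × 10 + 1

51


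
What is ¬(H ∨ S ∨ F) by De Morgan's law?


De Morgan's law: ¬(P ∨ Q ∨ R) ≡ ¬P ∧ ¬Q ∧ ¬R
¬(H ∨ S ∨ F) = ¬H ∧ ¬S ∧ ¬F

¬H ∧ ¬S ∧ ¬F


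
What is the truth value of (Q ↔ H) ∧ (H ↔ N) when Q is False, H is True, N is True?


Q = False, H = True, N = True
Step 1: Q ↔ H is true when Q and H have the same value. Result: False
Step 2: H ↔ N is true when H and N have the same value. Result: True
Step 3: False ∧ True = False

False


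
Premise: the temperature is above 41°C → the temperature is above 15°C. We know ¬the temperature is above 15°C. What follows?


Modus tollens: P → Q, ¬Q ⊢ ¬P
P: the temperature is above 41°C
Q: the temperature is above 15°C
We have P → Q and Q is false.
By modus tollens, P must be false.

It is not the case that the temperature is above 41°C


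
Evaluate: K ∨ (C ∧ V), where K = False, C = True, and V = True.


K = False, C = True, V = True
Step 1: C ∧ V = True AND True = True
Step 2: K ∨ True = False OR True = True
AND evaluated first (higher precedence); then OR applied.

True


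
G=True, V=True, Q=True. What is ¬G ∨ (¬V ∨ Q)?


G = True, V = True, Q = True
Expression: ¬G ∨ (¬V ∨ Q)
Step 1: ¬V = NOT True = False
Step 2: ¬V ∨ Q = False OR True = True
Step 3: ¬G = NOT True = False
Step 4: (False) ∨ (True) = False OR True = True

True


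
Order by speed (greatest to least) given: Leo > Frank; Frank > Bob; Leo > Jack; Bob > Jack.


Constraints: Leo > Frank; Frank > Bob; Leo > Jack; Bob > Jack
Method: at each step, the next-highest is the one remaining person who never appears on the smaller side of a constraint between remaining people.
  Step 1: remaining {Leo, Jack, Bob, Frank}; on the smaller side: {Jack, Bob, Frank} → Leo is next (Leo > Frank; Leo > Jack).
  Step 2: remaining {Jack, Bob, Frank}; on the smaller side: {Jack, Bob} → Frank is next (Frank > Bob).
  Step 3: remaining {Jack, Bob}; on the smaller side: {Jack} → Bob is next (Bob > Jack).
  Step 4: only Jack remains → lowest.
Final ranking (highest to lowest):

Leo > Frank > Bob > Jack


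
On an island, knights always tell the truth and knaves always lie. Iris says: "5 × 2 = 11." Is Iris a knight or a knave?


Statement: "5 × 2 = 11."
Actual: 5 × 2 = 10
Claimed: 11
Statement is FALSE → Iris lies → Knave

Knave


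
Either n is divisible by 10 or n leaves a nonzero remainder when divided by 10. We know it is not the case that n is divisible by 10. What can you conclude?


Disjunctive syllogism: P ∨ Q, ¬P ⊢ Q
Disjunction: n is divisible by 10 ∨ n leaves a nonzero remainder when divided by 10
We know it is not the case that n is divisible by 10.
By disjunctive syllogism, the other disjunct must be true.

n leaves a nonzero remainder when divided by 10


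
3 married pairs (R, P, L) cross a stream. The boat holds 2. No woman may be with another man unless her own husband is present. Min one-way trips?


Label couples R, P, L (H = husband, W = wife).
Counting alone: 6 people, the boat carries 2 and someone must bring it back, so each round trip nets at most +1 on the far side until the last crossing → at least 9 trips. The jealousy constraint makes 9 impossible; the shortest valid schedule has 11:
1. WR+WP →  (far: WR,WP; near: HR,HP,HL,WL)
2. WR ←       (far: WP; near: HR,HP,HL,WR,WL)
3. WR+WL →  (far: WR,WP,WL; near: HR,HP,HL)
4. WR ←       (far: WP,WL; near: HR,HP,HL,WR)
5. HP+HL →  (far: HP,WP,HL,WL; near: HR,WR)
6. HP+WP ←  (far: HL,WL; near: HR,WR,HP,WP)
7. HR+HP →  (far: HR,HP,HL,WL; near: WR,WP)
8. WL ←       (far: HR,HP,HL; near: WR,WP,WL)
9. WR+WP →  (far: HR,WR,HP,WP,HL; near: WL)
10. HL ←      (far: HR,WR,HP,WP; near: HL,WL)
11. HL+WL → (far: all six; near: empty)
In every state each wife is either with her husband or with no other man.
Minimum trips = 11

11


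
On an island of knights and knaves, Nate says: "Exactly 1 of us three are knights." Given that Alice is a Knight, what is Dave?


Nate claims exactly 1 knights among Nate, Alice, Dave.
Given: Alice is a Knight.

Case 1: Nate is a Knight (tells truth)
  Then exactly 1 of the three are knights.
  Counting Nate, Alice: 2 knight(s) so far. Need -1 more → impossible.
Case 2: Nate is a Knave (lies)
  Then the count is NOT 1.
  If Dave = Knave, count = 1 = 1 → claim would be true, contradicts lie.
  If Dave = Knight, count = 2 ≠ 1 → lie confirmed ✓

Dave is a Knight.

Knight


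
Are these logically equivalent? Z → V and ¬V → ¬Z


Expression 1: Z → V
Expression 2: ¬V → ¬Z
Truth table (Z V | Expr1 Expr2):
  T T |   T     T
  T F |   F     F
  F T |   T     T
  F F |   T     T
All 4 rows agree, so the expressions are logically equivalent.

Yes
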